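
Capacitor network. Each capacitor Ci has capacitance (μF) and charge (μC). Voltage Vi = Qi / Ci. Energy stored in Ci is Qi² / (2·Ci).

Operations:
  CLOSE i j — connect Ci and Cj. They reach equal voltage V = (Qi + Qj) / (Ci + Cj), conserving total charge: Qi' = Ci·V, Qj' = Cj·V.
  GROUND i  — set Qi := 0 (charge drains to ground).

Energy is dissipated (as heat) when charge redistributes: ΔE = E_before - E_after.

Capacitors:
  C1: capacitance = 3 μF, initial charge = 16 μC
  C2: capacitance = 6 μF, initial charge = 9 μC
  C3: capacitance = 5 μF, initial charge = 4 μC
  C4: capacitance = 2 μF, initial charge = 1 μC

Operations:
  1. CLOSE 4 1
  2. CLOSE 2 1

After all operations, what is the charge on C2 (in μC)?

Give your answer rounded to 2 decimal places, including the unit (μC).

Answer: 12.80 μC

Derivation:
Initial: C1(3μF, Q=16μC, V=5.33V), C2(6μF, Q=9μC, V=1.50V), C3(5μF, Q=4μC, V=0.80V), C4(2μF, Q=1μC, V=0.50V)
Op 1: CLOSE 4-1: Q_total=17.00, C_total=5.00, V=3.40; Q4=6.80, Q1=10.20; dissipated=14.017
Op 2: CLOSE 2-1: Q_total=19.20, C_total=9.00, V=2.13; Q2=12.80, Q1=6.40; dissipated=3.610
Final charges: Q1=6.40, Q2=12.80, Q3=4.00, Q4=6.80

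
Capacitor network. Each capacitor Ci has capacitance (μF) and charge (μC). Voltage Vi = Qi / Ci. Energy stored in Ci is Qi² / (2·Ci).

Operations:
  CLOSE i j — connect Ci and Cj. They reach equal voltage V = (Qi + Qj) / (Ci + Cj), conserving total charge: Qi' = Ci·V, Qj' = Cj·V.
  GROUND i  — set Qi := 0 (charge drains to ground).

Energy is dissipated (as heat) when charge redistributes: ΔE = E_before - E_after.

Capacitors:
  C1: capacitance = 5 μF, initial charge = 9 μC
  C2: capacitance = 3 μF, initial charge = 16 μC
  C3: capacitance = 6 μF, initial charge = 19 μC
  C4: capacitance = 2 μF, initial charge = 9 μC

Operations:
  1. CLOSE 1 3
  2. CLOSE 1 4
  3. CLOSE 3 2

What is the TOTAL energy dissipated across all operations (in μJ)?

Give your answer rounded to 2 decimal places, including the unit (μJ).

Answer: 13.05 μJ

Derivation:
Initial: C1(5μF, Q=9μC, V=1.80V), C2(3μF, Q=16μC, V=5.33V), C3(6μF, Q=19μC, V=3.17V), C4(2μF, Q=9μC, V=4.50V)
Op 1: CLOSE 1-3: Q_total=28.00, C_total=11.00, V=2.55; Q1=12.73, Q3=15.27; dissipated=2.547
Op 2: CLOSE 1-4: Q_total=21.73, C_total=7.00, V=3.10; Q1=15.52, Q4=6.21; dissipated=2.729
Op 3: CLOSE 3-2: Q_total=31.27, C_total=9.00, V=3.47; Q3=20.85, Q2=10.42; dissipated=7.772
Total dissipated: 13.048 μJ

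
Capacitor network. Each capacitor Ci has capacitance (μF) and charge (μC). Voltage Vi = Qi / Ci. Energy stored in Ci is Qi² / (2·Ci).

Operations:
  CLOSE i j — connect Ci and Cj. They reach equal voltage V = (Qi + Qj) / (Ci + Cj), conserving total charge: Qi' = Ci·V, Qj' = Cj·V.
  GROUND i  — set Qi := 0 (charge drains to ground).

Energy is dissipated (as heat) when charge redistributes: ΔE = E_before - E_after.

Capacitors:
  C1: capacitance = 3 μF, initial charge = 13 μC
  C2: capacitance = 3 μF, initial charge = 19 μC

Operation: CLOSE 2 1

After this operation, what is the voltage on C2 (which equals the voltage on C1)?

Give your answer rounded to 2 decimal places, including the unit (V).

Answer: 5.33 V

Derivation:
Initial: C1(3μF, Q=13μC, V=4.33V), C2(3μF, Q=19μC, V=6.33V)
Op 1: CLOSE 2-1: Q_total=32.00, C_total=6.00, V=5.33; Q2=16.00, Q1=16.00; dissipated=3.000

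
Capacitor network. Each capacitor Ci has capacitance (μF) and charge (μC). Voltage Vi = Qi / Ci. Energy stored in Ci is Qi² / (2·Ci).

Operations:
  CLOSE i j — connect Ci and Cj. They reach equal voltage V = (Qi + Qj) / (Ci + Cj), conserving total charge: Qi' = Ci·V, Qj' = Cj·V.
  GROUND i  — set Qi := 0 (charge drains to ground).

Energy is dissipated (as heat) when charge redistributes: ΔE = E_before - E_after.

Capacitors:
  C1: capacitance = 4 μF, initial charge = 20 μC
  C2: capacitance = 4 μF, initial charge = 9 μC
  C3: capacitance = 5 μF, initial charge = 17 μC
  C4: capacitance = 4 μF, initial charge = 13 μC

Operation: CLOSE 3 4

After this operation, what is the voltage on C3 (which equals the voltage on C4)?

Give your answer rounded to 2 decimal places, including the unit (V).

Answer: 3.33 V

Derivation:
Initial: C1(4μF, Q=20μC, V=5.00V), C2(4μF, Q=9μC, V=2.25V), C3(5μF, Q=17μC, V=3.40V), C4(4μF, Q=13μC, V=3.25V)
Op 1: CLOSE 3-4: Q_total=30.00, C_total=9.00, V=3.33; Q3=16.67, Q4=13.33; dissipated=0.025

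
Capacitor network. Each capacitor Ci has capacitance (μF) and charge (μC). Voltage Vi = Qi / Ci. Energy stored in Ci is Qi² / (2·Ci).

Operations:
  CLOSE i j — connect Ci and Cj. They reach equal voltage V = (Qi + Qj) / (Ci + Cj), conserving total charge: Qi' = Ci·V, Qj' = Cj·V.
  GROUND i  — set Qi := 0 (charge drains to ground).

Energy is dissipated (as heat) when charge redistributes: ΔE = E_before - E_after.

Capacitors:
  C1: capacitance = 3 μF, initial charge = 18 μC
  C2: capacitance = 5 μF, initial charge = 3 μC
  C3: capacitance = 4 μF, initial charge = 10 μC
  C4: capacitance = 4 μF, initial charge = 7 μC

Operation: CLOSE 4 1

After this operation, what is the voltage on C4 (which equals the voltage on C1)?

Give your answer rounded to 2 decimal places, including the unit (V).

Answer: 3.57 V

Derivation:
Initial: C1(3μF, Q=18μC, V=6.00V), C2(5μF, Q=3μC, V=0.60V), C3(4μF, Q=10μC, V=2.50V), C4(4μF, Q=7μC, V=1.75V)
Op 1: CLOSE 4-1: Q_total=25.00, C_total=7.00, V=3.57; Q4=14.29, Q1=10.71; dissipated=15.482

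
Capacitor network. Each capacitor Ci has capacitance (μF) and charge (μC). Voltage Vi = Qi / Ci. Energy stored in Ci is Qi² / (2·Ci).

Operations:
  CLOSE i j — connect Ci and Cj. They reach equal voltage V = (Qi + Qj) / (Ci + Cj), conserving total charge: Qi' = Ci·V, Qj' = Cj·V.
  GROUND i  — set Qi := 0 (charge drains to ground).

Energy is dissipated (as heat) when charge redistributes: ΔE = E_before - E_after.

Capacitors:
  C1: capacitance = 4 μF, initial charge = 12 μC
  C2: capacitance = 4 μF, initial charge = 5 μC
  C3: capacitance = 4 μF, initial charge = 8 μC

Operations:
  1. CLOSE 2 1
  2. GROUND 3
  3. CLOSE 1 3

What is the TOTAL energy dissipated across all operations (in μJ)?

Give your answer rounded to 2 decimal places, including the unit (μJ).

Answer: 15.58 μJ

Derivation:
Initial: C1(4μF, Q=12μC, V=3.00V), C2(4μF, Q=5μC, V=1.25V), C3(4μF, Q=8μC, V=2.00V)
Op 1: CLOSE 2-1: Q_total=17.00, C_total=8.00, V=2.12; Q2=8.50, Q1=8.50; dissipated=3.062
Op 2: GROUND 3: Q3=0; energy lost=8.000
Op 3: CLOSE 1-3: Q_total=8.50, C_total=8.00, V=1.06; Q1=4.25, Q3=4.25; dissipated=4.516
Total dissipated: 15.578 μJ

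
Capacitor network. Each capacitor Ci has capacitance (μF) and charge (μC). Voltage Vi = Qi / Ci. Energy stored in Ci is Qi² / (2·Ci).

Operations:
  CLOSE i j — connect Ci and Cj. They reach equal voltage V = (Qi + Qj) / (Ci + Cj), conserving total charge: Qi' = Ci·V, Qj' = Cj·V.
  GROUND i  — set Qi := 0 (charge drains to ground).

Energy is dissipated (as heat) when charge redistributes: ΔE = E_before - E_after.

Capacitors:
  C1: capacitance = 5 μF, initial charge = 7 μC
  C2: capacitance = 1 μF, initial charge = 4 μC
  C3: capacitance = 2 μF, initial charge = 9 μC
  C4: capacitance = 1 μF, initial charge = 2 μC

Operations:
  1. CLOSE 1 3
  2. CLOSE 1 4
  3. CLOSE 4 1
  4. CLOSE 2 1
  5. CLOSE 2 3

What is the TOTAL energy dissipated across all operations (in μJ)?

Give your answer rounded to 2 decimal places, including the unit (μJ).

Answer: 8.21 μJ

Derivation:
Initial: C1(5μF, Q=7μC, V=1.40V), C2(1μF, Q=4μC, V=4.00V), C3(2μF, Q=9μC, V=4.50V), C4(1μF, Q=2μC, V=2.00V)
Op 1: CLOSE 1-3: Q_total=16.00, C_total=7.00, V=2.29; Q1=11.43, Q3=4.57; dissipated=6.864
Op 2: CLOSE 1-4: Q_total=13.43, C_total=6.00, V=2.24; Q1=11.19, Q4=2.24; dissipated=0.034
Op 3: CLOSE 4-1: Q_total=13.43, C_total=6.00, V=2.24; Q4=2.24, Q1=11.19; dissipated=0.000
Op 4: CLOSE 2-1: Q_total=15.19, C_total=6.00, V=2.53; Q2=2.53, Q1=12.66; dissipated=1.293
Op 5: CLOSE 2-3: Q_total=7.10, C_total=3.00, V=2.37; Q2=2.37, Q3=4.74; dissipated=0.020
Total dissipated: 8.212 μJ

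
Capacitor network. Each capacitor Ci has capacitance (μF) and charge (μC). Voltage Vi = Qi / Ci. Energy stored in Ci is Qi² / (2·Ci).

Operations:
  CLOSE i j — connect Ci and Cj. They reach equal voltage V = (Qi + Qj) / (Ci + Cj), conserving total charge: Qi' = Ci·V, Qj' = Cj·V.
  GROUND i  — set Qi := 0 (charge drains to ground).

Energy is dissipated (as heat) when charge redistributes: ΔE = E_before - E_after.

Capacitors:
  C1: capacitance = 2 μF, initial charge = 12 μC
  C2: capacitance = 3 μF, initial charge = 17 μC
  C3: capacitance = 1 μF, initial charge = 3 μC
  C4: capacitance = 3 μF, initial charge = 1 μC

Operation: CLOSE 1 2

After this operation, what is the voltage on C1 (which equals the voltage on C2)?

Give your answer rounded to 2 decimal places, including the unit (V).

Initial: C1(2μF, Q=12μC, V=6.00V), C2(3μF, Q=17μC, V=5.67V), C3(1μF, Q=3μC, V=3.00V), C4(3μF, Q=1μC, V=0.33V)
Op 1: CLOSE 1-2: Q_total=29.00, C_total=5.00, V=5.80; Q1=11.60, Q2=17.40; dissipated=0.067

Answer: 5.80 V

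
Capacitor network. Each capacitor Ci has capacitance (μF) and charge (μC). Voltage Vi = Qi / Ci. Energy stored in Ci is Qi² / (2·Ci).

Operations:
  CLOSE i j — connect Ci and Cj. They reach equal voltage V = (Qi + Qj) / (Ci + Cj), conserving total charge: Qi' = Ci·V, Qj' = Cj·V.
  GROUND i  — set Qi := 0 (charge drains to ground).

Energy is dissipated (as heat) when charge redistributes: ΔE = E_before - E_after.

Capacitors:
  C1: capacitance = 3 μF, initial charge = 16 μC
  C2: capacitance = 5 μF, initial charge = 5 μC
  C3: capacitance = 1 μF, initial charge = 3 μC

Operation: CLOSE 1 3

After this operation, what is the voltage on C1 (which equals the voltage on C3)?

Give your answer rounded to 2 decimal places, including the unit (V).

Initial: C1(3μF, Q=16μC, V=5.33V), C2(5μF, Q=5μC, V=1.00V), C3(1μF, Q=3μC, V=3.00V)
Op 1: CLOSE 1-3: Q_total=19.00, C_total=4.00, V=4.75; Q1=14.25, Q3=4.75; dissipated=2.042

Answer: 4.75 V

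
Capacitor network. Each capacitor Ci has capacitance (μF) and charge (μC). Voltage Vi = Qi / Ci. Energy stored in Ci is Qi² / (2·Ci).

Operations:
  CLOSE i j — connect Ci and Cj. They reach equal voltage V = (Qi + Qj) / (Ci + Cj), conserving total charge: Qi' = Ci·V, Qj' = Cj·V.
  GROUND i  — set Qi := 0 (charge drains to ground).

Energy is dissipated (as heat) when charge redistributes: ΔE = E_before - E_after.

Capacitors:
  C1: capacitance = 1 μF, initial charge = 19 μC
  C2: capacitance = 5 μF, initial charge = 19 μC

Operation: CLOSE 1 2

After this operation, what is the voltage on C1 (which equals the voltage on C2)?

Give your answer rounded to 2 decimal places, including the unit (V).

Initial: C1(1μF, Q=19μC, V=19.00V), C2(5μF, Q=19μC, V=3.80V)
Op 1: CLOSE 1-2: Q_total=38.00, C_total=6.00, V=6.33; Q1=6.33, Q2=31.67; dissipated=96.267

Answer: 6.33 V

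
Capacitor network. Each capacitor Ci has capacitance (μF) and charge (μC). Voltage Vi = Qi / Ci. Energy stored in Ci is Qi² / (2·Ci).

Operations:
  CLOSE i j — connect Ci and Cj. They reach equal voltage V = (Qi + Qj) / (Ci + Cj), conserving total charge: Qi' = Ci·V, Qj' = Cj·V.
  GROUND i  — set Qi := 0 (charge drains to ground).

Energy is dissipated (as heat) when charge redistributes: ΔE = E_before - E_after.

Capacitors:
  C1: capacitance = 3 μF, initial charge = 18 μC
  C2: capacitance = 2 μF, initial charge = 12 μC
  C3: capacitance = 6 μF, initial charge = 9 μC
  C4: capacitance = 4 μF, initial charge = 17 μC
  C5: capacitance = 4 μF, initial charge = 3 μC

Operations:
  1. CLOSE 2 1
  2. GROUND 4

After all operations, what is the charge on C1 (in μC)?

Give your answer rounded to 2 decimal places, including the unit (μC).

Initial: C1(3μF, Q=18μC, V=6.00V), C2(2μF, Q=12μC, V=6.00V), C3(6μF, Q=9μC, V=1.50V), C4(4μF, Q=17μC, V=4.25V), C5(4μF, Q=3μC, V=0.75V)
Op 1: CLOSE 2-1: Q_total=30.00, C_total=5.00, V=6.00; Q2=12.00, Q1=18.00; dissipated=0.000
Op 2: GROUND 4: Q4=0; energy lost=36.125
Final charges: Q1=18.00, Q2=12.00, Q3=9.00, Q4=0.00, Q5=3.00

Answer: 18.00 μC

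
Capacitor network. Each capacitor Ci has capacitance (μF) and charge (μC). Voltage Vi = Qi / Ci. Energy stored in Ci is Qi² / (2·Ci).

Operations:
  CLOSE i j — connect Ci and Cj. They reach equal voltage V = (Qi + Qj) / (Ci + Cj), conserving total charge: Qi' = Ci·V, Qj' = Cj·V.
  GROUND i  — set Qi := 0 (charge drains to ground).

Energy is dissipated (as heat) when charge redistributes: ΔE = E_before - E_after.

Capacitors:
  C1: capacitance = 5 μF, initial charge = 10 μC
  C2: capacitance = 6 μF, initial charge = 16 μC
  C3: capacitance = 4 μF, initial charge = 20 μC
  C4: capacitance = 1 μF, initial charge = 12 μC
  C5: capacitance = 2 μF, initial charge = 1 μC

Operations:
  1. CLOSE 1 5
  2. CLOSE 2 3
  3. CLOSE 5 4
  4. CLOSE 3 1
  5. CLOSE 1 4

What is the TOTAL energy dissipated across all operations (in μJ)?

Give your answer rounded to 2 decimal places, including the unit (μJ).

Answer: 51.73 μJ

Derivation:
Initial: C1(5μF, Q=10μC, V=2.00V), C2(6μF, Q=16μC, V=2.67V), C3(4μF, Q=20μC, V=5.00V), C4(1μF, Q=12μC, V=12.00V), C5(2μF, Q=1μC, V=0.50V)
Op 1: CLOSE 1-5: Q_total=11.00, C_total=7.00, V=1.57; Q1=7.86, Q5=3.14; dissipated=1.607
Op 2: CLOSE 2-3: Q_total=36.00, C_total=10.00, V=3.60; Q2=21.60, Q3=14.40; dissipated=6.533
Op 3: CLOSE 5-4: Q_total=15.14, C_total=3.00, V=5.05; Q5=10.10, Q4=5.05; dissipated=36.252
Op 4: CLOSE 3-1: Q_total=22.26, C_total=9.00, V=2.47; Q3=9.89, Q1=12.37; dissipated=4.572
Op 5: CLOSE 1-4: Q_total=17.41, C_total=6.00, V=2.90; Q1=14.51, Q4=2.90; dissipated=2.762
Total dissipated: 51.726 μJ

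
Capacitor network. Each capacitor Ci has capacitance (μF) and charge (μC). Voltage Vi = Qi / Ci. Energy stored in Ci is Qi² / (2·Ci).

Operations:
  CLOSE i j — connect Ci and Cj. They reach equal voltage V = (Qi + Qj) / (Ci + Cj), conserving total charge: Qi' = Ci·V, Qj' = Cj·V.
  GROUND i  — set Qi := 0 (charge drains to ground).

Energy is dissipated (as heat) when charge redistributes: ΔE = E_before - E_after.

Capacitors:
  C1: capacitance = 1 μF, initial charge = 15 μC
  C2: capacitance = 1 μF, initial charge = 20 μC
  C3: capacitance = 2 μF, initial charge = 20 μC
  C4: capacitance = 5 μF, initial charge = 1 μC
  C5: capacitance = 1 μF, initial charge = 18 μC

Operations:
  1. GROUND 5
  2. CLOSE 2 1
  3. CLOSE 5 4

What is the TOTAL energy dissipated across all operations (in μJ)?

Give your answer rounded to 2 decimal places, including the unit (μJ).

Initial: C1(1μF, Q=15μC, V=15.00V), C2(1μF, Q=20μC, V=20.00V), C3(2μF, Q=20μC, V=10.00V), C4(5μF, Q=1μC, V=0.20V), C5(1μF, Q=18μC, V=18.00V)
Op 1: GROUND 5: Q5=0; energy lost=162.000
Op 2: CLOSE 2-1: Q_total=35.00, C_total=2.00, V=17.50; Q2=17.50, Q1=17.50; dissipated=6.250
Op 3: CLOSE 5-4: Q_total=1.00, C_total=6.00, V=0.17; Q5=0.17, Q4=0.83; dissipated=0.017
Total dissipated: 168.267 μJ

Answer: 168.27 μJ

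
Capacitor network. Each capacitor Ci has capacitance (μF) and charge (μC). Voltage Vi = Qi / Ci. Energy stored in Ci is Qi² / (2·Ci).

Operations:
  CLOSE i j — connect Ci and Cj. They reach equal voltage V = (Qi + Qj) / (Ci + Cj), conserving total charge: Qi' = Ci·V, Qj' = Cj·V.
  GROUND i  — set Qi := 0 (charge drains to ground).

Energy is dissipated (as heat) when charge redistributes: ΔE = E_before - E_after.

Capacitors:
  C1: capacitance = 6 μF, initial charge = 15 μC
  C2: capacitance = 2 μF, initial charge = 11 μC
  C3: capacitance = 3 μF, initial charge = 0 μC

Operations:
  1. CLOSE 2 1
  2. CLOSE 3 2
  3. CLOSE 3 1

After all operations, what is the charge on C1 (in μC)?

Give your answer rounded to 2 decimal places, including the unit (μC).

Answer: 15.60 μC

Derivation:
Initial: C1(6μF, Q=15μC, V=2.50V), C2(2μF, Q=11μC, V=5.50V), C3(3μF, Q=0μC, V=0.00V)
Op 1: CLOSE 2-1: Q_total=26.00, C_total=8.00, V=3.25; Q2=6.50, Q1=19.50; dissipated=6.750
Op 2: CLOSE 3-2: Q_total=6.50, C_total=5.00, V=1.30; Q3=3.90, Q2=2.60; dissipated=6.338
Op 3: CLOSE 3-1: Q_total=23.40, C_total=9.00, V=2.60; Q3=7.80, Q1=15.60; dissipated=3.803
Final charges: Q1=15.60, Q2=2.60, Q3=7.80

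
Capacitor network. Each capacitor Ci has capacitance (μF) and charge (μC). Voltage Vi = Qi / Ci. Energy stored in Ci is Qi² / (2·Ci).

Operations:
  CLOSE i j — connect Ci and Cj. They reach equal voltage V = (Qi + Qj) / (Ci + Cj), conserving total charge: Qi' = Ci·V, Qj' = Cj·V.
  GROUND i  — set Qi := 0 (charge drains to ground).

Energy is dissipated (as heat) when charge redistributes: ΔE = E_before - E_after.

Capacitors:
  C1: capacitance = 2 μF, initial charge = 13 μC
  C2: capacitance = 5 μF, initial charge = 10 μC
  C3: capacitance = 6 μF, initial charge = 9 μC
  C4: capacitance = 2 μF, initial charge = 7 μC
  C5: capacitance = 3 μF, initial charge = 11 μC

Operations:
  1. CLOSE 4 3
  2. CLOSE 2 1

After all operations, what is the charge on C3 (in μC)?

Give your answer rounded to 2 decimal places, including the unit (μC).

Answer: 12.00 μC

Derivation:
Initial: C1(2μF, Q=13μC, V=6.50V), C2(5μF, Q=10μC, V=2.00V), C3(6μF, Q=9μC, V=1.50V), C4(2μF, Q=7μC, V=3.50V), C5(3μF, Q=11μC, V=3.67V)
Op 1: CLOSE 4-3: Q_total=16.00, C_total=8.00, V=2.00; Q4=4.00, Q3=12.00; dissipated=3.000
Op 2: CLOSE 2-1: Q_total=23.00, C_total=7.00, V=3.29; Q2=16.43, Q1=6.57; dissipated=14.464
Final charges: Q1=6.57, Q2=16.43, Q3=12.00, Q4=4.00, Q5=11.00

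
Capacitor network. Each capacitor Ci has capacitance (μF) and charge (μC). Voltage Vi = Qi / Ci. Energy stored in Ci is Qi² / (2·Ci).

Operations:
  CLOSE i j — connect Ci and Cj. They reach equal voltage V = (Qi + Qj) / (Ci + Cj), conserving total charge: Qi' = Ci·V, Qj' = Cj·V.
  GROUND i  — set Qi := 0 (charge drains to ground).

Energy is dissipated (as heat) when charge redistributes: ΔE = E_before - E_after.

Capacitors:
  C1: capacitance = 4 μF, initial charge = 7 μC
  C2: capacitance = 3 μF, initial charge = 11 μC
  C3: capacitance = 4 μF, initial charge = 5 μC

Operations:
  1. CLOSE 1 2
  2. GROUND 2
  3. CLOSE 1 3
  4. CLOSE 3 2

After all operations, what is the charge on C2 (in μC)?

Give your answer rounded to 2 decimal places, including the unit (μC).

Initial: C1(4μF, Q=7μC, V=1.75V), C2(3μF, Q=11μC, V=3.67V), C3(4μF, Q=5μC, V=1.25V)
Op 1: CLOSE 1-2: Q_total=18.00, C_total=7.00, V=2.57; Q1=10.29, Q2=7.71; dissipated=3.149
Op 2: GROUND 2: Q2=0; energy lost=9.918
Op 3: CLOSE 1-3: Q_total=15.29, C_total=8.00, V=1.91; Q1=7.64, Q3=7.64; dissipated=1.746
Op 4: CLOSE 3-2: Q_total=7.64, C_total=7.00, V=1.09; Q3=4.37, Q2=3.28; dissipated=3.129
Final charges: Q1=7.64, Q2=3.28, Q3=4.37

Answer: 3.28 μC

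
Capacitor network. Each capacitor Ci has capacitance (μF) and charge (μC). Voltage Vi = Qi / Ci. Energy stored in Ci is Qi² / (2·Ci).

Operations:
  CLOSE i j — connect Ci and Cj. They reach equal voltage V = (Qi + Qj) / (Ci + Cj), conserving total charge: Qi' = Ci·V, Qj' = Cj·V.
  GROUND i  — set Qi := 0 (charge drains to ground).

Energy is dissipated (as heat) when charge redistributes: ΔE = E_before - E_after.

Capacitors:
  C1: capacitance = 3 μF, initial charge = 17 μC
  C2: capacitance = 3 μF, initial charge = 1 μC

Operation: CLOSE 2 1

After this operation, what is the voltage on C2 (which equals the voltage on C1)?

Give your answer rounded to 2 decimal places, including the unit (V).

Answer: 3.00 V

Derivation:
Initial: C1(3μF, Q=17μC, V=5.67V), C2(3μF, Q=1μC, V=0.33V)
Op 1: CLOSE 2-1: Q_total=18.00, C_total=6.00, V=3.00; Q2=9.00, Q1=9.00; dissipated=21.333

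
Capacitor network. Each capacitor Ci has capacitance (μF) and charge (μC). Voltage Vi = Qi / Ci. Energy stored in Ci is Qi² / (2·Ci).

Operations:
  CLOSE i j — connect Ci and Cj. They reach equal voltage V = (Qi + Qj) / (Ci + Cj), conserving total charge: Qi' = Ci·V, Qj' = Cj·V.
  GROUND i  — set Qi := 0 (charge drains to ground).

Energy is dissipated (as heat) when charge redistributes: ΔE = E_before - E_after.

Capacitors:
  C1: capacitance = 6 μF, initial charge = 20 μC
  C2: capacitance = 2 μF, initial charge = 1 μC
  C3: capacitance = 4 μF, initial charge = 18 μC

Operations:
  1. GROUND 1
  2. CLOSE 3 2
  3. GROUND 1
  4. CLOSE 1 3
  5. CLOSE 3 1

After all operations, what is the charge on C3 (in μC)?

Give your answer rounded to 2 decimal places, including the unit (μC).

Answer: 5.07 μC

Derivation:
Initial: C1(6μF, Q=20μC, V=3.33V), C2(2μF, Q=1μC, V=0.50V), C3(4μF, Q=18μC, V=4.50V)
Op 1: GROUND 1: Q1=0; energy lost=33.333
Op 2: CLOSE 3-2: Q_total=19.00, C_total=6.00, V=3.17; Q3=12.67, Q2=6.33; dissipated=10.667
Op 3: GROUND 1: Q1=0; energy lost=0.000
Op 4: CLOSE 1-3: Q_total=12.67, C_total=10.00, V=1.27; Q1=7.60, Q3=5.07; dissipated=12.033
Op 5: CLOSE 3-1: Q_total=12.67, C_total=10.00, V=1.27; Q3=5.07, Q1=7.60; dissipated=0.000
Final charges: Q1=7.60, Q2=6.33, Q3=5.07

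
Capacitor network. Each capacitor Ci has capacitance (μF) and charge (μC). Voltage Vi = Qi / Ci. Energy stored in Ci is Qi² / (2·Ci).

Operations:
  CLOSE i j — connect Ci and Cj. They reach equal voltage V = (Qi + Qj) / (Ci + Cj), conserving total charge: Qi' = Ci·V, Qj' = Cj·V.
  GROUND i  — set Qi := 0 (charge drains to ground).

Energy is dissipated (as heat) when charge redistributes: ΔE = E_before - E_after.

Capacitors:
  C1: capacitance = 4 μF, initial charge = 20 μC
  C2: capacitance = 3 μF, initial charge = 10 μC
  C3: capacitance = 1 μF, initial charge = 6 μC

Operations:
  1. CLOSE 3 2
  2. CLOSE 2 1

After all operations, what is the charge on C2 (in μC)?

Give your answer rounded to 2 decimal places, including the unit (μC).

Initial: C1(4μF, Q=20μC, V=5.00V), C2(3μF, Q=10μC, V=3.33V), C3(1μF, Q=6μC, V=6.00V)
Op 1: CLOSE 3-2: Q_total=16.00, C_total=4.00, V=4.00; Q3=4.00, Q2=12.00; dissipated=2.667
Op 2: CLOSE 2-1: Q_total=32.00, C_total=7.00, V=4.57; Q2=13.71, Q1=18.29; dissipated=0.857
Final charges: Q1=18.29, Q2=13.71, Q3=4.00

Answer: 13.71 μC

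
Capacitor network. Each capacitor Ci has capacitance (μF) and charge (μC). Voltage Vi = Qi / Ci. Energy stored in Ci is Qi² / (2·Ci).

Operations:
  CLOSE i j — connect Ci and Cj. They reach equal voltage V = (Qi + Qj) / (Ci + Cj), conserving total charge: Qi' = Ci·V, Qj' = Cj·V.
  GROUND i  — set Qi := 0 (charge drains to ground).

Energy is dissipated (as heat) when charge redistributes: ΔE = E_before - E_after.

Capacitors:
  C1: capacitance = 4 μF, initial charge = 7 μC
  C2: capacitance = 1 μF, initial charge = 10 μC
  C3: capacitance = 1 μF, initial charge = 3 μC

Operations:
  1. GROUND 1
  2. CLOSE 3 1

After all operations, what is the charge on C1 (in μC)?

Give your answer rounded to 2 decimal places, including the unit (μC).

Initial: C1(4μF, Q=7μC, V=1.75V), C2(1μF, Q=10μC, V=10.00V), C3(1μF, Q=3μC, V=3.00V)
Op 1: GROUND 1: Q1=0; energy lost=6.125
Op 2: CLOSE 3-1: Q_total=3.00, C_total=5.00, V=0.60; Q3=0.60, Q1=2.40; dissipated=3.600
Final charges: Q1=2.40, Q2=10.00, Q3=0.60

Answer: 2.40 μC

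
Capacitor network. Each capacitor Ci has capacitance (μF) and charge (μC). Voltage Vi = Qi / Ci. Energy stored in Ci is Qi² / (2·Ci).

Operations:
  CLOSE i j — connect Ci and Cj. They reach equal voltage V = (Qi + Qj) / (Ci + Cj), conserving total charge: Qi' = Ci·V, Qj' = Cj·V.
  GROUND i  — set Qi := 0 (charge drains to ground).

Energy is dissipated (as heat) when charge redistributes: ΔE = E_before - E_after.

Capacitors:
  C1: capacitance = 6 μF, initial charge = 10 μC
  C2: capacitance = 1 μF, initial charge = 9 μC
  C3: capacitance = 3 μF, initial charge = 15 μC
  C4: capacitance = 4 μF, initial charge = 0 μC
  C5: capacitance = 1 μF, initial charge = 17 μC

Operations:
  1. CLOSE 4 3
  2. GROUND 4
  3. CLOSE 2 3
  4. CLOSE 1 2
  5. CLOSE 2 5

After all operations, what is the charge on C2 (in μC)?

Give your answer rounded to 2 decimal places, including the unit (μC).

Initial: C1(6μF, Q=10μC, V=1.67V), C2(1μF, Q=9μC, V=9.00V), C3(3μF, Q=15μC, V=5.00V), C4(4μF, Q=0μC, V=0.00V), C5(1μF, Q=17μC, V=17.00V)
Op 1: CLOSE 4-3: Q_total=15.00, C_total=7.00, V=2.14; Q4=8.57, Q3=6.43; dissipated=21.429
Op 2: GROUND 4: Q4=0; energy lost=9.184
Op 3: CLOSE 2-3: Q_total=15.43, C_total=4.00, V=3.86; Q2=3.86, Q3=11.57; dissipated=17.633
Op 4: CLOSE 1-2: Q_total=13.86, C_total=7.00, V=1.98; Q1=11.88, Q2=1.98; dissipated=2.056
Op 5: CLOSE 2-5: Q_total=18.98, C_total=2.00, V=9.49; Q2=9.49, Q5=9.49; dissipated=56.403
Final charges: Q1=11.88, Q2=9.49, Q3=11.57, Q4=0.00, Q5=9.49

Answer: 9.49 μC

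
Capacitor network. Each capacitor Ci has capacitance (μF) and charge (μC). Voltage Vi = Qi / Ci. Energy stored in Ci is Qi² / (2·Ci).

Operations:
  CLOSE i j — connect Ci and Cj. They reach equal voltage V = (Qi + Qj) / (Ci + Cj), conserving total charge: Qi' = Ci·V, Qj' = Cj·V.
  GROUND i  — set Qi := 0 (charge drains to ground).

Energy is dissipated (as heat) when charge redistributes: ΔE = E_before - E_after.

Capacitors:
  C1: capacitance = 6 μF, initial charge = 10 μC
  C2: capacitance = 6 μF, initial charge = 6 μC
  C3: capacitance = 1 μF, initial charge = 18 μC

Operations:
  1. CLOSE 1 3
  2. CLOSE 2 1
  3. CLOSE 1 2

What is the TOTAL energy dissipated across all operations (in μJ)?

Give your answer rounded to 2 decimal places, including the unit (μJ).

Answer: 127.83 μJ

Derivation:
Initial: C1(6μF, Q=10μC, V=1.67V), C2(6μF, Q=6μC, V=1.00V), C3(1μF, Q=18μC, V=18.00V)
Op 1: CLOSE 1-3: Q_total=28.00, C_total=7.00, V=4.00; Q1=24.00, Q3=4.00; dissipated=114.333
Op 2: CLOSE 2-1: Q_total=30.00, C_total=12.00, V=2.50; Q2=15.00, Q1=15.00; dissipated=13.500
Op 3: CLOSE 1-2: Q_total=30.00, C_total=12.00, V=2.50; Q1=15.00, Q2=15.00; dissipated=0.000
Total dissipated: 127.833 μJ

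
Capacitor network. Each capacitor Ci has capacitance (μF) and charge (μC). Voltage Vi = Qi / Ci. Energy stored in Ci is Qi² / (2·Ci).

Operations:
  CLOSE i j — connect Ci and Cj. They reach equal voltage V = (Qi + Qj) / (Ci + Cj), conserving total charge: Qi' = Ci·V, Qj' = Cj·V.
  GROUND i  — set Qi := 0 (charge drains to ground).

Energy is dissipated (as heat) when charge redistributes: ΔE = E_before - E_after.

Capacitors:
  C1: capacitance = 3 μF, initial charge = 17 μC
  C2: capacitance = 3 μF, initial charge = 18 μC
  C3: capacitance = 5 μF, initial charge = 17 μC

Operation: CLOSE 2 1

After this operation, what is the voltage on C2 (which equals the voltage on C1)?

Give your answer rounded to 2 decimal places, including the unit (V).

Initial: C1(3μF, Q=17μC, V=5.67V), C2(3μF, Q=18μC, V=6.00V), C3(5μF, Q=17μC, V=3.40V)
Op 1: CLOSE 2-1: Q_total=35.00, C_total=6.00, V=5.83; Q2=17.50, Q1=17.50; dissipated=0.083

Answer: 5.83 V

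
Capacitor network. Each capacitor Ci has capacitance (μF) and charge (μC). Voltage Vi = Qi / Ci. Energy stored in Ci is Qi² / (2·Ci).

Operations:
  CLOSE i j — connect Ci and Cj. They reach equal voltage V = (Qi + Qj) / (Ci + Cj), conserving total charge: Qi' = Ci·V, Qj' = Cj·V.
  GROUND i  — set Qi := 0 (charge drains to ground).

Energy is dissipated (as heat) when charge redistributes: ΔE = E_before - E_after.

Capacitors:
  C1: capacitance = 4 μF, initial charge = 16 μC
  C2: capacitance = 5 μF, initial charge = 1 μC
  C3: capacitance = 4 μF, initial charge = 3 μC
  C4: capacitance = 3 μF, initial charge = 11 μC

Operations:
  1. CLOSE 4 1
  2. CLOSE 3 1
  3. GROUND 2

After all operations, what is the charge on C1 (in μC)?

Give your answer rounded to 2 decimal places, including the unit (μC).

Answer: 9.21 μC

Derivation:
Initial: C1(4μF, Q=16μC, V=4.00V), C2(5μF, Q=1μC, V=0.20V), C3(4μF, Q=3μC, V=0.75V), C4(3μF, Q=11μC, V=3.67V)
Op 1: CLOSE 4-1: Q_total=27.00, C_total=7.00, V=3.86; Q4=11.57, Q1=15.43; dissipated=0.095
Op 2: CLOSE 3-1: Q_total=18.43, C_total=8.00, V=2.30; Q3=9.21, Q1=9.21; dissipated=9.654
Op 3: GROUND 2: Q2=0; energy lost=0.100
Final charges: Q1=9.21, Q2=0.00, Q3=9.21, Q4=11.57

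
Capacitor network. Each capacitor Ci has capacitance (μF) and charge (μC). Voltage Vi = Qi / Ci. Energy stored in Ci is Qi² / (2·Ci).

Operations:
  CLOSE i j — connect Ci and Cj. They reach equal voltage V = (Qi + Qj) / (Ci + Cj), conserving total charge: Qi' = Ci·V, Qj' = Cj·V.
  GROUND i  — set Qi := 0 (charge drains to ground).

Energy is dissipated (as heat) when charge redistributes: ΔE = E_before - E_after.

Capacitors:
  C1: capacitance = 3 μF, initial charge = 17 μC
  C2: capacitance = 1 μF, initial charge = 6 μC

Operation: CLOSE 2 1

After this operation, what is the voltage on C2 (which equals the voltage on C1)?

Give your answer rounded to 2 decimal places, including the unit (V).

Answer: 5.75 V

Derivation:
Initial: C1(3μF, Q=17μC, V=5.67V), C2(1μF, Q=6μC, V=6.00V)
Op 1: CLOSE 2-1: Q_total=23.00, C_total=4.00, V=5.75; Q2=5.75, Q1=17.25; dissipated=0.042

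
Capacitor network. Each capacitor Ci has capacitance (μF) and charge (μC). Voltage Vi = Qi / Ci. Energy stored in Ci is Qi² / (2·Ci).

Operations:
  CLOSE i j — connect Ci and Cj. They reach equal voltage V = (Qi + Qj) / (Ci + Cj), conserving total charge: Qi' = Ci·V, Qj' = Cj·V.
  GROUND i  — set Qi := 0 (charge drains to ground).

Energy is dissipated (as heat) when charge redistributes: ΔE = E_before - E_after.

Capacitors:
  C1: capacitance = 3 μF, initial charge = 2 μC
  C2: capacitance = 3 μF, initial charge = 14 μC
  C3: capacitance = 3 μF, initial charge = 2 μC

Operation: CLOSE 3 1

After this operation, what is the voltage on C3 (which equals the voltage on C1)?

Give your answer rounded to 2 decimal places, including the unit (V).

Answer: 0.67 V

Derivation:
Initial: C1(3μF, Q=2μC, V=0.67V), C2(3μF, Q=14μC, V=4.67V), C3(3μF, Q=2μC, V=0.67V)
Op 1: CLOSE 3-1: Q_total=4.00, C_total=6.00, V=0.67; Q3=2.00, Q1=2.00; dissipated=0.000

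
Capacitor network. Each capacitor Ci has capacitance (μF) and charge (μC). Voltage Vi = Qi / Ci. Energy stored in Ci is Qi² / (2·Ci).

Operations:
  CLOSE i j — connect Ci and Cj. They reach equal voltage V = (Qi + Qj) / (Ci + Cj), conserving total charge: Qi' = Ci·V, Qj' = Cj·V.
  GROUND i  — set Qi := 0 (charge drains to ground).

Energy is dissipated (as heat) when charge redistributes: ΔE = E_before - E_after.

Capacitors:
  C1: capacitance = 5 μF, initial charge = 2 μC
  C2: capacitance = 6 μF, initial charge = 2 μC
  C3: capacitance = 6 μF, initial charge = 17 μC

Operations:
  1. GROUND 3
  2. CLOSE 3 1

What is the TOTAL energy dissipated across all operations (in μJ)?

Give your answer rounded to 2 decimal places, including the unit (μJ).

Answer: 24.30 μJ

Derivation:
Initial: C1(5μF, Q=2μC, V=0.40V), C2(6μF, Q=2μC, V=0.33V), C3(6μF, Q=17μC, V=2.83V)
Op 1: GROUND 3: Q3=0; energy lost=24.083
Op 2: CLOSE 3-1: Q_total=2.00, C_total=11.00, V=0.18; Q3=1.09, Q1=0.91; dissipated=0.218
Total dissipated: 24.302 μJ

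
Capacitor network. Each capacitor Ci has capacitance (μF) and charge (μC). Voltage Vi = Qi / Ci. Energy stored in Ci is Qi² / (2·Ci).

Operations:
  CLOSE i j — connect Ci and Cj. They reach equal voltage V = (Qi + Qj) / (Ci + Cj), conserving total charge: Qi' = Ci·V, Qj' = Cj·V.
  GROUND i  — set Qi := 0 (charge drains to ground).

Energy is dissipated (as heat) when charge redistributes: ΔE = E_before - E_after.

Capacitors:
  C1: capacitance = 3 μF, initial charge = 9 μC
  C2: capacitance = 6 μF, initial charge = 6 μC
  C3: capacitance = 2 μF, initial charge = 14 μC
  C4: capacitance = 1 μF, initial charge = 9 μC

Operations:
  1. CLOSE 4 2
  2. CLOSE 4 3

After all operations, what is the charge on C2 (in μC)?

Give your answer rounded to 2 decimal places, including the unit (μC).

Answer: 12.86 μC

Derivation:
Initial: C1(3μF, Q=9μC, V=3.00V), C2(6μF, Q=6μC, V=1.00V), C3(2μF, Q=14μC, V=7.00V), C4(1μF, Q=9μC, V=9.00V)
Op 1: CLOSE 4-2: Q_total=15.00, C_total=7.00, V=2.14; Q4=2.14, Q2=12.86; dissipated=27.429
Op 2: CLOSE 4-3: Q_total=16.14, C_total=3.00, V=5.38; Q4=5.38, Q3=10.76; dissipated=7.864
Final charges: Q1=9.00, Q2=12.86, Q3=10.76, Q4=5.38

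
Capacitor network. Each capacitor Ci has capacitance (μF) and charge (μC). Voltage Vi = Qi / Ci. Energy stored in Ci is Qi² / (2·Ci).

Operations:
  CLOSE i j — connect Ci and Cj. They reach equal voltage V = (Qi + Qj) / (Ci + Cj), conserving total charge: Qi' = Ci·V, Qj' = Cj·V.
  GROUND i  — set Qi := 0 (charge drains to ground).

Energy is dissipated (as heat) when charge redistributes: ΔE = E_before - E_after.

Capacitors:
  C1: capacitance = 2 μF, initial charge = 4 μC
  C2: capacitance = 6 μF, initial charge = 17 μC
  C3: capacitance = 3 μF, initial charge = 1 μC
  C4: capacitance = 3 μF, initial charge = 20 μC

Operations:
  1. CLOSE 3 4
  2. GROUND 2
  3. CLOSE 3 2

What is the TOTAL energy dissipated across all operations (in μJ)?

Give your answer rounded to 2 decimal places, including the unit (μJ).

Answer: 66.42 μJ

Derivation:
Initial: C1(2μF, Q=4μC, V=2.00V), C2(6μF, Q=17μC, V=2.83V), C3(3μF, Q=1μC, V=0.33V), C4(3μF, Q=20μC, V=6.67V)
Op 1: CLOSE 3-4: Q_total=21.00, C_total=6.00, V=3.50; Q3=10.50, Q4=10.50; dissipated=30.083
Op 2: GROUND 2: Q2=0; energy lost=24.083
Op 3: CLOSE 3-2: Q_total=10.50, C_total=9.00, V=1.17; Q3=3.50, Q2=7.00; dissipated=12.250
Total dissipated: 66.417 μJ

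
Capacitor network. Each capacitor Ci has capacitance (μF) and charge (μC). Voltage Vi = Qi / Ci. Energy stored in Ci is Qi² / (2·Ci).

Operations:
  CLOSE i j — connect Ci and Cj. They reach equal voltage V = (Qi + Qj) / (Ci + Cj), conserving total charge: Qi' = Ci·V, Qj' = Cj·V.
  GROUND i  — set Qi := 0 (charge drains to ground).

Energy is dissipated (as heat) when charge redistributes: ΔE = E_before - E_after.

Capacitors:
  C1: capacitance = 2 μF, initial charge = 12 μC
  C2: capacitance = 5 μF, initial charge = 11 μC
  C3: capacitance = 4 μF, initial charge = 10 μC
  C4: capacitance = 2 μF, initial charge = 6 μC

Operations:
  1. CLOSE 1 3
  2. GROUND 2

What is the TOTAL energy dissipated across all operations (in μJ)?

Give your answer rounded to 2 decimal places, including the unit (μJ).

Initial: C1(2μF, Q=12μC, V=6.00V), C2(5μF, Q=11μC, V=2.20V), C3(4μF, Q=10μC, V=2.50V), C4(2μF, Q=6μC, V=3.00V)
Op 1: CLOSE 1-3: Q_total=22.00, C_total=6.00, V=3.67; Q1=7.33, Q3=14.67; dissipated=8.167
Op 2: GROUND 2: Q2=0; energy lost=12.100
Total dissipated: 20.267 μJ

Answer: 20.27 μJ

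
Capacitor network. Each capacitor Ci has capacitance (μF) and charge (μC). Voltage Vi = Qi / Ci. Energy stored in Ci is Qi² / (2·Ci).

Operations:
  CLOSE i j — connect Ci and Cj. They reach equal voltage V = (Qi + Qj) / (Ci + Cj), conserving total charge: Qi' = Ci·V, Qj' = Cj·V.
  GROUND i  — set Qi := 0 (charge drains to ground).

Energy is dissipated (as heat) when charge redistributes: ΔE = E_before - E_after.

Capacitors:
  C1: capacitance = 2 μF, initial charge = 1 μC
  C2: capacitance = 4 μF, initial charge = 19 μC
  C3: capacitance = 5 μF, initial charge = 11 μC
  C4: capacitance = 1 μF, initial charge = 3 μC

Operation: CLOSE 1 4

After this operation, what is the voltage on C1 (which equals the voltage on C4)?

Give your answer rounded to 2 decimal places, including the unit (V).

Answer: 1.33 V

Derivation:
Initial: C1(2μF, Q=1μC, V=0.50V), C2(4μF, Q=19μC, V=4.75V), C3(5μF, Q=11μC, V=2.20V), C4(1μF, Q=3μC, V=3.00V)
Op 1: CLOSE 1-4: Q_total=4.00, C_total=3.00, V=1.33; Q1=2.67, Q4=1.33; dissipated=2.083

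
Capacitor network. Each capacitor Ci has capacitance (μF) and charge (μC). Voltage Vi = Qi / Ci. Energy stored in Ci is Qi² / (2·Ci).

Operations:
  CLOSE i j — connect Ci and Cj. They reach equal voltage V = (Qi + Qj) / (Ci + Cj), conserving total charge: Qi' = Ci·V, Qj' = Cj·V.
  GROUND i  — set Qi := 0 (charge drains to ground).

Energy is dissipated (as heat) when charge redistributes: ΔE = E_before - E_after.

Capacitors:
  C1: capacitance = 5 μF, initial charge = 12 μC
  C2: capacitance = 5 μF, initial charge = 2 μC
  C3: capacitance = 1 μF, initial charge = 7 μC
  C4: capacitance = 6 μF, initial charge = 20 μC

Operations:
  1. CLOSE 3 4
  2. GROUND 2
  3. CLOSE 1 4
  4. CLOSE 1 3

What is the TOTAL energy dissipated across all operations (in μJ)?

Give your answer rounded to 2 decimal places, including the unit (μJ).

Answer: 9.24 μJ

Derivation:
Initial: C1(5μF, Q=12μC, V=2.40V), C2(5μF, Q=2μC, V=0.40V), C3(1μF, Q=7μC, V=7.00V), C4(6μF, Q=20μC, V=3.33V)
Op 1: CLOSE 3-4: Q_total=27.00, C_total=7.00, V=3.86; Q3=3.86, Q4=23.14; dissipated=5.762
Op 2: GROUND 2: Q2=0; energy lost=0.400
Op 3: CLOSE 1-4: Q_total=35.14, C_total=11.00, V=3.19; Q1=15.97, Q4=19.17; dissipated=2.895
Op 4: CLOSE 1-3: Q_total=19.83, C_total=6.00, V=3.31; Q1=16.53, Q3=3.31; dissipated=0.183
Total dissipated: 9.240 μJ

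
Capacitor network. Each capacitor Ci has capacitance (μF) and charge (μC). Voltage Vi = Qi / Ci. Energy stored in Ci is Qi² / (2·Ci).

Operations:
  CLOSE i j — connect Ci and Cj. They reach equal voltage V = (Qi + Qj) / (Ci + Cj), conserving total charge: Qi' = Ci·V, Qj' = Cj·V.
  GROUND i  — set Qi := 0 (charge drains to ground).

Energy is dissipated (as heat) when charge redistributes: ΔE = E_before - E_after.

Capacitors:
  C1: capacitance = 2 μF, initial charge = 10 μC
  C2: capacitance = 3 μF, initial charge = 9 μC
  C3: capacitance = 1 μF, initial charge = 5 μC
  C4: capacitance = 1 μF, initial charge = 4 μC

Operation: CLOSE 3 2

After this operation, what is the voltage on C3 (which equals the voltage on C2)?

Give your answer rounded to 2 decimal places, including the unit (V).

Initial: C1(2μF, Q=10μC, V=5.00V), C2(3μF, Q=9μC, V=3.00V), C3(1μF, Q=5μC, V=5.00V), C4(1μF, Q=4μC, V=4.00V)
Op 1: CLOSE 3-2: Q_total=14.00, C_total=4.00, V=3.50; Q3=3.50, Q2=10.50; dissipated=1.500

Answer: 3.50 V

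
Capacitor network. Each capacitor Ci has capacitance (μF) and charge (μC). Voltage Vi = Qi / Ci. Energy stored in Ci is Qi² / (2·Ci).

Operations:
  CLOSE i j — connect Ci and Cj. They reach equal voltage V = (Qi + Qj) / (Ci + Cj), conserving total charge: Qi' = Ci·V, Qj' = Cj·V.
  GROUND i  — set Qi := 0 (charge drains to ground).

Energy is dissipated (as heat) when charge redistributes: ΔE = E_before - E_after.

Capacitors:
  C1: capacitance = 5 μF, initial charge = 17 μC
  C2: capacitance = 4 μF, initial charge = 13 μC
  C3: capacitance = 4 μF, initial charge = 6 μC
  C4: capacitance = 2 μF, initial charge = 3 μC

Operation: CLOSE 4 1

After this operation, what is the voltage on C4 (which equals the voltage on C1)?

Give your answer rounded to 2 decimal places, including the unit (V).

Answer: 2.86 V

Derivation:
Initial: C1(5μF, Q=17μC, V=3.40V), C2(4μF, Q=13μC, V=3.25V), C3(4μF, Q=6μC, V=1.50V), C4(2μF, Q=3μC, V=1.50V)
Op 1: CLOSE 4-1: Q_total=20.00, C_total=7.00, V=2.86; Q4=5.71, Q1=14.29; dissipated=2.579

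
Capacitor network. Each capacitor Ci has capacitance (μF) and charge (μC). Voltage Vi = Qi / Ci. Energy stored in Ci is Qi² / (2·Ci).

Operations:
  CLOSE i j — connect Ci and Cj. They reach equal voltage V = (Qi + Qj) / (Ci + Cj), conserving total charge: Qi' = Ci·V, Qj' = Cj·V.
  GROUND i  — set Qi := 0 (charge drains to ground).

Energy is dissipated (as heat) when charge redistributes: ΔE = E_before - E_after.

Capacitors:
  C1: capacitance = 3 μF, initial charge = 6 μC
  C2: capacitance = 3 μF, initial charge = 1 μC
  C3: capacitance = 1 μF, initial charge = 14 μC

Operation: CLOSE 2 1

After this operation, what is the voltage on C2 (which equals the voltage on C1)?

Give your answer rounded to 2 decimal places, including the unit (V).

Initial: C1(3μF, Q=6μC, V=2.00V), C2(3μF, Q=1μC, V=0.33V), C3(1μF, Q=14μC, V=14.00V)
Op 1: CLOSE 2-1: Q_total=7.00, C_total=6.00, V=1.17; Q2=3.50, Q1=3.50; dissipated=2.083

Answer: 1.17 V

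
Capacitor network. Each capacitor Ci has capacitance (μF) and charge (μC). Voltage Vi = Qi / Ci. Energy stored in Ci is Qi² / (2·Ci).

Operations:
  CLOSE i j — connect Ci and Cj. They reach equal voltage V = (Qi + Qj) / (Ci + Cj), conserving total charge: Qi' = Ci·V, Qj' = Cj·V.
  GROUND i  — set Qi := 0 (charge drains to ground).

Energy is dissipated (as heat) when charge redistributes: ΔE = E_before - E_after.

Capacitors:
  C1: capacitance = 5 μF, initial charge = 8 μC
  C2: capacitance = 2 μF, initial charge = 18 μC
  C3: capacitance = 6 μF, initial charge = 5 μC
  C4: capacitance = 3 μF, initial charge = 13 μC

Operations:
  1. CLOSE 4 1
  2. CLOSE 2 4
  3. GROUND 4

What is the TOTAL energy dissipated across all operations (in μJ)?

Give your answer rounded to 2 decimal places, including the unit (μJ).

Initial: C1(5μF, Q=8μC, V=1.60V), C2(2μF, Q=18μC, V=9.00V), C3(6μF, Q=5μC, V=0.83V), C4(3μF, Q=13μC, V=4.33V)
Op 1: CLOSE 4-1: Q_total=21.00, C_total=8.00, V=2.62; Q4=7.88, Q1=13.12; dissipated=7.004
Op 2: CLOSE 2-4: Q_total=25.88, C_total=5.00, V=5.17; Q2=10.35, Q4=15.53; dissipated=24.384
Op 3: GROUND 4: Q4=0; energy lost=40.171
Total dissipated: 71.559 μJ

Answer: 71.56 μJ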